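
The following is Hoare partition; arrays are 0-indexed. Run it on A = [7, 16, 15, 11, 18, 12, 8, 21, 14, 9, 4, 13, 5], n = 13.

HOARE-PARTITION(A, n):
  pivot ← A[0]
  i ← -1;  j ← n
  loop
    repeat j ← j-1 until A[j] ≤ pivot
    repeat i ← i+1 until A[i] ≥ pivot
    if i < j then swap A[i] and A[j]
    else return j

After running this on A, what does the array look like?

[5, 4, 15, 11, 18, 12, 8, 21, 14, 9, 16, 13, 7]

pivot = A[0] = 7; i = -1, j = 13
j→12 (A[12]=5≤7), i→0 (A[0]=7≥7); i<j, swap → [5, 16, 15, 11, 18, 12, 8, 21, 14, 9, 4, 13, 7]
j→10 (A[10]=4≤7), i→1 (A[1]=16≥7); i<j, swap → [5, 4, 15, 11, 18, 12, 8, 21, 14, 9, 16, 13, 7]
j→1, i→2; i≥j, return j=1. A = [5, 4, 15, 11, 18, 12, 8, 21, 14, 9, 16, 13, 7]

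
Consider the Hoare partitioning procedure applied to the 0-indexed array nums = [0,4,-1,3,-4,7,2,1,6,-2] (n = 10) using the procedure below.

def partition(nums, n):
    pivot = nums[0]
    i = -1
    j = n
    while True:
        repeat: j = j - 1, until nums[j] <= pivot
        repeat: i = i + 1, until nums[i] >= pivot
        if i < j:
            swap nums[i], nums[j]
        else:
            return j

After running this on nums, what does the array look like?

[-2,-4,-1,3,4,7,2,1,6,0]

pivot = nums[0] = 0; i = -1, j = 10
j→9 (nums[9]=-2≤0), i→0 (nums[0]=0≥0); i<j, swap → [-2,4,-1,3,-4,7,2,1,6,0]
j→4 (nums[4]=-4≤0), i→1 (nums[1]=4≥0); i<j, swap → [-2,-4,-1,3,4,7,2,1,6,0]
j→2, i→3; i≥j, return j=2. nums = [-2,-4,-1,3,4,7,2,1,6,0]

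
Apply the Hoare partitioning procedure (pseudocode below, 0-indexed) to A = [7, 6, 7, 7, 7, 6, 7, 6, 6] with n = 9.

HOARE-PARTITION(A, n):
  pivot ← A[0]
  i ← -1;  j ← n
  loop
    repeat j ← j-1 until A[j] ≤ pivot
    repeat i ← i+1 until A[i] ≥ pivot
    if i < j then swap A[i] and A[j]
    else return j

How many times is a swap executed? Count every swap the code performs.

pivot = A[0] = 7; i = -1, j = 9
j→8 (A[8]=6≤7), i→0 (A[0]=7≥7); i<j, swap → [6, 6, 7, 7, 7, 6, 7, 6, 7]
j→7 (A[7]=6≤7), i→2 (A[2]=7≥7); i<j, swap → [6, 6, 6, 7, 7, 6, 7, 7, 7]
j→6 (A[6]=7≤7), i→3 (A[3]=7≥7); i<j, swap → [6, 6, 6, 7, 7, 6, 7, 7, 7]
j→5 (A[5]=6≤7), i→4 (A[4]=7≥7); i<j, swap → [6, 6, 6, 7, 6, 7, 7, 7, 7]
j→4, i→5; i≥j, return j=4. A = [6, 6, 6, 7, 6, 7, 7, 7, 7]

4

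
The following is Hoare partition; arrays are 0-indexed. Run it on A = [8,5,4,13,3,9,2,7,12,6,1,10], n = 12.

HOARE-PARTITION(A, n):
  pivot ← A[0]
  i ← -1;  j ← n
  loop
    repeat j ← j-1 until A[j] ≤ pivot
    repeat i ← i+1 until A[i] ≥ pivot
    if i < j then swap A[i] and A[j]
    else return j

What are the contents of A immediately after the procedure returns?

[1,5,4,6,3,7,2,9,12,13,8,10]

pivot=8
j stops at 10 (1), i stops at 0 (8); swap ⇒ [1,5,4,13,3,9,2,7,12,6,8,10]
j stops at 9 (6), i stops at 3 (13); swap ⇒ [1,5,4,6,3,9,2,7,12,13,8,10]
j stops at 7 (7), i stops at 5 (9); swap ⇒ [1,5,4,6,3,7,2,9,12,13,8,10]
j stops at 6, i stops at 7; i≥j ⇒ return 6. A=[1,5,4,6,3,7,2,9,12,13,8,10]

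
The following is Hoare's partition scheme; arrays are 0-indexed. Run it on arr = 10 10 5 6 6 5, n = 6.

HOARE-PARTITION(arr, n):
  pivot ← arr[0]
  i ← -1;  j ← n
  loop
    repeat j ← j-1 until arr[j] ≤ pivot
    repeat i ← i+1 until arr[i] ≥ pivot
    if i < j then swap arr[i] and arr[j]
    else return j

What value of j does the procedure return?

pivot = arr[0] = 10; i = -1, j = 6
j→5 (arr[5]=5≤10), i→0 (arr[0]=10≥10); i<j, swap → 5 10 5 6 6 10
j→4 (arr[4]=6≤10), i→1 (arr[1]=10≥10); i<j, swap → 5 6 5 6 10 10
j→3, i→4; i≥j, return j=3. arr = 5 6 5 6 10 10

3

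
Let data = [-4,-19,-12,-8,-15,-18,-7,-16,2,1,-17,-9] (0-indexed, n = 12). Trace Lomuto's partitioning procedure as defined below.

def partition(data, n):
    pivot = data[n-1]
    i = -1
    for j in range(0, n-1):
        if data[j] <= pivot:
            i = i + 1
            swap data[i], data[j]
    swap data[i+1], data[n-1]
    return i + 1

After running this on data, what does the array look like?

[-19,-12,-15,-18,-16,-17,-9,-4,2,1,-8,-7]

pivot=-9, i=-1
j=0: -4>-9, skip
j=1: -19≤-9, i=0, swap(0,1) ⇒ [-19,-4,-12,-8,-15,-18,-7,-16,2,1,-17,-9]
j=2: -12≤-9, i=1, swap(1,2) ⇒ [-19,-12,-4,-8,-15,-18,-7,-16,2,1,-17,-9]
j=3: -8>-9, skip
j=4: -15≤-9, i=2, swap(2,4) ⇒ [-19,-12,-15,-8,-4,-18,-7,-16,2,1,-17,-9]
j=5: -18≤-9, i=3, swap(3,5) ⇒ [-19,-12,-15,-18,-4,-8,-7,-16,2,1,-17,-9]
j=6: -7>-9, skip
j=7: -16≤-9, i=4, swap(4,7) ⇒ [-19,-12,-15,-18,-16,-8,-7,-4,2,1,-17,-9]
j=8: 2>-9, skip
j=9: 1>-9, skip
j=10: -17≤-9, i=5, swap(5,10) ⇒ [-19,-12,-15,-18,-16,-17,-7,-4,2,1,-8,-9]
swap(6,11) ⇒ [-19,-12,-15,-18,-16,-17,-9,-4,2,1,-8,-7]; return 6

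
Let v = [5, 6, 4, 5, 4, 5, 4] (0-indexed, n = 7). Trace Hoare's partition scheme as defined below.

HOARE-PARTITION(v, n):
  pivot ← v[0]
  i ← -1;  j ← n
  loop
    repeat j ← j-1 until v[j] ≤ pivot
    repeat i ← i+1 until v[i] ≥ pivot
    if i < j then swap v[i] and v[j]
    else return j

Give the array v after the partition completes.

pivot = v[0] = 5; i = -1, j = 7
j→6 (v[6]=4≤5), i→0 (v[0]=5≥5); i<j, swap → [4, 6, 4, 5, 4, 5, 5]
j→5 (v[5]=5≤5), i→1 (v[1]=6≥5); i<j, swap → [4, 5, 4, 5, 4, 6, 5]
j→4 (v[4]=4≤5), i→3 (v[3]=5≥5); i<j, swap → [4, 5, 4, 4, 5, 6, 5]
j→3, i→4; i≥j, return j=3. v = [4, 5, 4, 4, 5, 6, 5]

[4, 5, 4, 4, 5, 6, 5]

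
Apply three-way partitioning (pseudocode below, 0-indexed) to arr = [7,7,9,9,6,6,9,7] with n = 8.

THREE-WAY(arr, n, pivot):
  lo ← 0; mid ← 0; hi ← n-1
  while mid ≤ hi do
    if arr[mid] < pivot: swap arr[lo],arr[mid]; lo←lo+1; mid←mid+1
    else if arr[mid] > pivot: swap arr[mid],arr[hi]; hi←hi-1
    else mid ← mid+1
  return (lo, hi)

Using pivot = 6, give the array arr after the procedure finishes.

[6,6,9,9,7,9,7,7]

pivot = 6; lo=0, mid=0, hi=7
arr[mid]=7>6: swap arr[0],arr[7]; hi=6 → [7,7,9,9,6,6,9,7]
arr[mid]=7>6: swap arr[0],arr[6]; hi=5 → [9,7,9,9,6,6,7,7]
arr[mid]=9>6: swap arr[0],arr[5]; hi=4 → [6,7,9,9,6,9,7,7]
arr[mid]=6=6: mid=1
arr[mid]=7>6: swap arr[1],arr[4]; hi=3 → [6,6,9,9,7,9,7,7]
arr[mid]=6=6: mid=2
arr[mid]=9>6: swap arr[2],arr[3]; hi=2 → [6,6,9,9,7,9,7,7]
arr[mid]=9>6: swap arr[2],arr[2]; hi=1 → [6,6,9,9,7,9,7,7]
end: lo=0, hi=1; arr = [6,6,9,9,7,9,7,7]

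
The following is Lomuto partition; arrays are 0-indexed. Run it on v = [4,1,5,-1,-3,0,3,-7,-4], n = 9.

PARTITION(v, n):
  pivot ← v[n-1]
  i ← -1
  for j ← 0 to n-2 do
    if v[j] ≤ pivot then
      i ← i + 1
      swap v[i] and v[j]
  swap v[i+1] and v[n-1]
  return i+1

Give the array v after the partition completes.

pivot=-4, i=-1
j=0: 4>-4, skip
j=1: 1>-4, skip
j=2: 5>-4, skip
j=3: -1>-4, skip
j=4: -3>-4, skip
j=5: 0>-4, skip
j=6: 3>-4, skip
j=7: -7≤-4, i=0, swap(0,7) ⇒ [-7,1,5,-1,-3,0,3,4,-4]
swap(1,8) ⇒ [-7,-4,5,-1,-3,0,3,4,1]; return 1

[-7,-4,5,-1,-3,0,3,4,1]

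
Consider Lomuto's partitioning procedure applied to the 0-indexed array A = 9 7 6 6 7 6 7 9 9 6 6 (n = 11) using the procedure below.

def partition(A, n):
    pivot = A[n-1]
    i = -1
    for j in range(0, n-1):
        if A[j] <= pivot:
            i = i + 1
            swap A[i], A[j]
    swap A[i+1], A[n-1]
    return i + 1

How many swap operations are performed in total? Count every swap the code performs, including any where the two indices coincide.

pivot=6, i=-1
j=0: 9>6, skip
j=1: 7>6, skip
j=2: 6≤6, i=0, swap(0,2) ⇒ 6 7 9 6 7 6 7 9 9 6 6
j=3: 6≤6, i=1, swap(1,3) ⇒ 6 6 9 7 7 6 7 9 9 6 6
j=4: 7>6, skip
j=5: 6≤6, i=2, swap(2,5) ⇒ 6 6 6 7 7 9 7 9 9 6 6
j=6: 7>6, skip
j=7: 9>6, skip
j=8: 9>6, skip
j=9: 6≤6, i=3, swap(3,9) ⇒ 6 6 6 6 7 9 7 9 9 7 6
swap(4,10) ⇒ 6 6 6 6 6 9 7 9 9 7 7; return 4

5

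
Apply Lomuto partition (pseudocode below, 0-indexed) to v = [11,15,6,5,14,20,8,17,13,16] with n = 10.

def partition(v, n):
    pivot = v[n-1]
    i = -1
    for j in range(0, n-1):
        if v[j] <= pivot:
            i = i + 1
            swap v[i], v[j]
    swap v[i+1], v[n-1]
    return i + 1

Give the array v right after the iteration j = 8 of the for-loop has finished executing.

[11,15,6,5,14,8,13,17,20,16]

pivot=16, i=-1
j=0: 11≤16, i=0, swap(0,0) ⇒ [11,15,6,5,14,20,8,17,13,16]
j=1: 15≤16, i=1, swap(1,1) ⇒ [11,15,6,5,14,20,8,17,13,16]
j=2: 6≤16, i=2, swap(2,2) ⇒ [11,15,6,5,14,20,8,17,13,16]
j=3: 5≤16, i=3, swap(3,3) ⇒ [11,15,6,5,14,20,8,17,13,16]
j=4: 14≤16, i=4, swap(4,4) ⇒ [11,15,6,5,14,20,8,17,13,16]
j=5: 20>16, skip
j=6: 8≤16, i=5, swap(5,6) ⇒ [11,15,6,5,14,8,20,17,13,16]
j=7: 17>16, skip
j=8: 13≤16, i=6, swap(6,8) ⇒ [11,15,6,5,14,8,13,17,20,16]
(after j=8) v = [11,15,6,5,14,8,13,17,20,16]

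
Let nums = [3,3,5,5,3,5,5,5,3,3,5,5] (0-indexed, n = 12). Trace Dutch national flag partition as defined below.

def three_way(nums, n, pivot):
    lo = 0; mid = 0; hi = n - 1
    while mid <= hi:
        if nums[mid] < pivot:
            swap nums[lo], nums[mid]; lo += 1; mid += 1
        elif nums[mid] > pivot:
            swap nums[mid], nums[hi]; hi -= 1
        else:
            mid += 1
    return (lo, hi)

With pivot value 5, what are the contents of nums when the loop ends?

[3,3,3,3,3,5,5,5,5,5,5,5]

lo=0 mid=0 hi=11
3<5: swap(0,0), lo=1 mid=1 ⇒ [3,3,5,5,3,5,5,5,3,3,5,5]
3<5: swap(1,1), lo=2 mid=2 ⇒ [3,3,5,5,3,5,5,5,3,3,5,5]
5=5: mid=3
5=5: mid=4
3<5: swap(2,4), lo=3 mid=5 ⇒ [3,3,3,5,5,5,5,5,3,3,5,5]
5=5: mid=6
5=5: mid=7
5=5: mid=8
3<5: swap(3,8), lo=4 mid=9 ⇒ [3,3,3,3,5,5,5,5,5,3,5,5]
3<5: swap(4,9), lo=5 mid=10 ⇒ [3,3,3,3,3,5,5,5,5,5,5,5]
5=5: mid=11
5=5: mid=12
done. lo=5 hi=11; nums=[3,3,3,3,3,5,5,5,5,5,5,5]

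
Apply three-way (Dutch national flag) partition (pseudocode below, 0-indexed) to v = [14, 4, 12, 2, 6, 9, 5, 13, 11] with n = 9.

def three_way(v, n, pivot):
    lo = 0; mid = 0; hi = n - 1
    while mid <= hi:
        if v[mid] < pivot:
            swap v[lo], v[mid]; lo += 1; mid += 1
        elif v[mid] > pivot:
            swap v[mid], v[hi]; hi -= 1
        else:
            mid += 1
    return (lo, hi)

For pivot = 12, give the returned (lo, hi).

(6, 6)

lo=0 mid=0 hi=8
14>12: swap(0,8), hi=7 ⇒ [11, 4, 12, 2, 6, 9, 5, 13, 14]
11<12: swap(0,0), lo=1 mid=1 ⇒ [11, 4, 12, 2, 6, 9, 5, 13, 14]
4<12: swap(1,1), lo=2 mid=2 ⇒ [11, 4, 12, 2, 6, 9, 5, 13, 14]
12=12: mid=3
2<12: swap(2,3), lo=3 mid=4 ⇒ [11, 4, 2, 12, 6, 9, 5, 13, 14]
6<12: swap(3,4), lo=4 mid=5 ⇒ [11, 4, 2, 6, 12, 9, 5, 13, 14]
9<12: swap(4,5), lo=5 mid=6 ⇒ [11, 4, 2, 6, 9, 12, 5, 13, 14]
5<12: swap(5,6), lo=6 mid=7 ⇒ [11, 4, 2, 6, 9, 5, 12, 13, 14]
13>12: swap(7,7), hi=6 ⇒ [11, 4, 2, 6, 9, 5, 12, 13, 14]
done. lo=6 hi=6; v=[11, 4, 2, 6, 9, 5, 12, 13, 14]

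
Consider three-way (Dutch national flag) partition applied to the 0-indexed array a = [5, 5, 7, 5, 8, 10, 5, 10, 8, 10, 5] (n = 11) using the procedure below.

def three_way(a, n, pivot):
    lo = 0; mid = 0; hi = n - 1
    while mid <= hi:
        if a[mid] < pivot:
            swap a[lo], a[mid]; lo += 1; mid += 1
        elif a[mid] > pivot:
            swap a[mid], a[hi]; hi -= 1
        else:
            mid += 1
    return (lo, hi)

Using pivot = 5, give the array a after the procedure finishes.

[5, 5, 5, 5, 5, 10, 10, 8, 10, 8, 7]

pivot = 5; lo=0, mid=0, hi=10
a[mid]=5=5: mid=1
a[mid]=5=5: mid=2
a[mid]=7>5: swap a[2],a[10]; hi=9 → [5, 5, 5, 5, 8, 10, 5, 10, 8, 10, 7]
a[mid]=5=5: mid=3
a[mid]=5=5: mid=4
a[mid]=8>5: swap a[4],a[9]; hi=8 → [5, 5, 5, 5, 10, 10, 5, 10, 8, 8, 7]
a[mid]=10>5: swap a[4],a[8]; hi=7 → [5, 5, 5, 5, 8, 10, 5, 10, 10, 8, 7]
a[mid]=8>5: swap a[4],a[7]; hi=6 → [5, 5, 5, 5, 10, 10, 5, 8, 10, 8, 7]
a[mid]=10>5: swap a[4],a[6]; hi=5 → [5, 5, 5, 5, 5, 10, 10, 8, 10, 8, 7]
a[mid]=5=5: mid=5
a[mid]=10>5: swap a[5],a[5]; hi=4 → [5, 5, 5, 5, 5, 10, 10, 8, 10, 8, 7]
end: lo=0, hi=4; a = [5, 5, 5, 5, 5, 10, 10, 8, 10, 8, 7]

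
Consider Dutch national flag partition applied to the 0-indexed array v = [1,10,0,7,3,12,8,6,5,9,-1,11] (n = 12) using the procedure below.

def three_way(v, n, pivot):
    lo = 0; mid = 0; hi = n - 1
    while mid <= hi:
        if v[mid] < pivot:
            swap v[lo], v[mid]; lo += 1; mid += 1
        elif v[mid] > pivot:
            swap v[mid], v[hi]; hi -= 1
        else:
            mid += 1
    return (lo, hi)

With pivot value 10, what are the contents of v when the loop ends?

lo=0 mid=0 hi=11
1<10: swap(0,0), lo=1 mid=1 ⇒ [1,10,0,7,3,12,8,6,5,9,-1,11]
10=10: mid=2
0<10: swap(1,2), lo=2 mid=3 ⇒ [1,0,10,7,3,12,8,6,5,9,-1,11]
7<10: swap(2,3), lo=3 mid=4 ⇒ [1,0,7,10,3,12,8,6,5,9,-1,11]
3<10: swap(3,4), lo=4 mid=5 ⇒ [1,0,7,3,10,12,8,6,5,9,-1,11]
12>10: swap(5,11), hi=10 ⇒ [1,0,7,3,10,11,8,6,5,9,-1,12]
11>10: swap(5,10), hi=9 ⇒ [1,0,7,3,10,-1,8,6,5,9,11,12]
-1<10: swap(4,5), lo=5 mid=6 ⇒ [1,0,7,3,-1,10,8,6,5,9,11,12]
8<10: swap(5,6), lo=6 mid=7 ⇒ [1,0,7,3,-1,8,10,6,5,9,11,12]
6<10: swap(6,7), lo=7 mid=8 ⇒ [1,0,7,3,-1,8,6,10,5,9,11,12]
5<10: swap(7,8), lo=8 mid=9 ⇒ [1,0,7,3,-1,8,6,5,10,9,11,12]
9<10: swap(8,9), lo=9 mid=10 ⇒ [1,0,7,3,-1,8,6,5,9,10,11,12]
done. lo=9 hi=9; v=[1,0,7,3,-1,8,6,5,9,10,11,12]

[1,0,7,3,-1,8,6,5,9,10,11,12]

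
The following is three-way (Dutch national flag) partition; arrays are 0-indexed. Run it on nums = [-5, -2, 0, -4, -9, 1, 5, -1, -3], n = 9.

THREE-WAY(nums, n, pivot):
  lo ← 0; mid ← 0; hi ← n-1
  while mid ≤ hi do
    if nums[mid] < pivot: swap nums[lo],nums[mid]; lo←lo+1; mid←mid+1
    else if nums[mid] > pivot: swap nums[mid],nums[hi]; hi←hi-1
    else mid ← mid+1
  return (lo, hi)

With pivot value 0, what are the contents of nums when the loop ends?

pivot = 0; lo=0, mid=0, hi=8
nums[mid]=-5<0: swap nums[0],nums[0]; lo=1,mid=1 → [-5, -2, 0, -4, -9, 1, 5, -1, -3]
nums[mid]=-2<0: swap nums[1],nums[1]; lo=2,mid=2 → [-5, -2, 0, -4, -9, 1, 5, -1, -3]
nums[mid]=0=0: mid=3
nums[mid]=-4<0: swap nums[2],nums[3]; lo=3,mid=4 → [-5, -2, -4, 0, -9, 1, 5, -1, -3]
nums[mid]=-9<0: swap nums[3],nums[4]; lo=4,mid=5 → [-5, -2, -4, -9, 0, 1, 5, -1, -3]
nums[mid]=1>0: swap nums[5],nums[8]; hi=7 → [-5, -2, -4, -9, 0, -3, 5, -1, 1]
nums[mid]=-3<0: swap nums[4],nums[5]; lo=5,mid=6 → [-5, -2, -4, -9, -3, 0, 5, -1, 1]
nums[mid]=5>0: swap nums[6],nums[7]; hi=6 → [-5, -2, -4, -9, -3, 0, -1, 5, 1]
nums[mid]=-1<0: swap nums[5],nums[6]; lo=6,mid=7 → [-5, -2, -4, -9, -3, -1, 0, 5, 1]
end: lo=6, hi=6; nums = [-5, -2, -4, -9, -3, -1, 0, 5, 1]

[-5, -2, -4, -9, -3, -1, 0, 5, 1]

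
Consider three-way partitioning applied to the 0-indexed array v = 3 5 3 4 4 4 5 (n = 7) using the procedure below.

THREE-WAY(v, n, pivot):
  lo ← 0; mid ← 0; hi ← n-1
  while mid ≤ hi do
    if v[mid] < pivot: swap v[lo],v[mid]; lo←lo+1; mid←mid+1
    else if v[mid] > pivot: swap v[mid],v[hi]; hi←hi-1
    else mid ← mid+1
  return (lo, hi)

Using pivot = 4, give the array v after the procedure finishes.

3 3 4 4 4 5 5

lo=0 mid=0 hi=6
3<4: swap(0,0), lo=1 mid=1 ⇒ 3 5 3 4 4 4 5
5>4: swap(1,6), hi=5 ⇒ 3 5 3 4 4 4 5
5>4: swap(1,5), hi=4 ⇒ 3 4 3 4 4 5 5
4=4: mid=2
3<4: swap(1,2), lo=2 mid=3 ⇒ 3 3 4 4 4 5 5
4=4: mid=4
4=4: mid=5
done. lo=2 hi=4; v=3 3 4 4 4 5 5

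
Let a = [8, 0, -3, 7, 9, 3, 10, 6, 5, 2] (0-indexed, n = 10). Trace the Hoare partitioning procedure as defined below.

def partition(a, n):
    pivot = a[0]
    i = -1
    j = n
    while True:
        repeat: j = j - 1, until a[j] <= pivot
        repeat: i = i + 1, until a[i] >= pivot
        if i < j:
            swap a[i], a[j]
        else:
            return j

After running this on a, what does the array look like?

pivot = a[0] = 8; i = -1, j = 10
j→9 (a[9]=2≤8), i→0 (a[0]=8≥8); i<j, swap → [2, 0, -3, 7, 9, 3, 10, 6, 5, 8]
j→8 (a[8]=5≤8), i→4 (a[4]=9≥8); i<j, swap → [2, 0, -3, 7, 5, 3, 10, 6, 9, 8]
j→7 (a[7]=6≤8), i→6 (a[6]=10≥8); i<j, swap → [2, 0, -3, 7, 5, 3, 6, 10, 9, 8]
j→6, i→7; i≥j, return j=6. a = [2, 0, -3, 7, 5, 3, 6, 10, 9, 8]

[2, 0, -3, 7, 5, 3, 6, 10, 9, 8]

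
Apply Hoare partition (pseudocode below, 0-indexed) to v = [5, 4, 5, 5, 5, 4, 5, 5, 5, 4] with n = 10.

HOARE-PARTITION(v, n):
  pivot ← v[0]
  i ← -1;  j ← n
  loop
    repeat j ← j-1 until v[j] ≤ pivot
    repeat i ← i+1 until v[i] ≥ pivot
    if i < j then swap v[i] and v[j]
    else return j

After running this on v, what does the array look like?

[4, 4, 5, 5, 5, 4, 5, 5, 5, 5]

pivot = v[0] = 5; i = -1, j = 10
j→9 (v[9]=4≤5), i→0 (v[0]=5≥5); i<j, swap → [4, 4, 5, 5, 5, 4, 5, 5, 5, 5]
j→8 (v[8]=5≤5), i→2 (v[2]=5≥5); i<j, swap → [4, 4, 5, 5, 5, 4, 5, 5, 5, 5]
j→7 (v[7]=5≤5), i→3 (v[3]=5≥5); i<j, swap → [4, 4, 5, 5, 5, 4, 5, 5, 5, 5]
j→6 (v[6]=5≤5), i→4 (v[4]=5≥5); i<j, swap → [4, 4, 5, 5, 5, 4, 5, 5, 5, 5]
j→5, i→6; i≥j, return j=5. v = [4, 4, 5, 5, 5, 4, 5, 5, 5, 5]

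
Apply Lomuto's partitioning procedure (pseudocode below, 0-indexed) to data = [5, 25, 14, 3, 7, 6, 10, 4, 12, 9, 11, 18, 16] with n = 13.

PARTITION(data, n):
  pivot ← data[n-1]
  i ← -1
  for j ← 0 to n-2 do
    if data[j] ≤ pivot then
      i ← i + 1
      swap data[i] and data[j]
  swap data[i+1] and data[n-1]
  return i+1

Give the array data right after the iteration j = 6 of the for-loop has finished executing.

pivot = data[12] = 16; i = -1
j=0: data[0]=5 ≤ 16 → i=0, swap data[0],data[0] (no change) → [5, 25, 14, 3, 7, 6, 10, 4, 12, 9, 11, 18, 16]
j=1: data[1]=25 > 16 → no swap
j=2: data[2]=14 ≤ 16 → i=1, swap data[1],data[2] → [5, 14, 25, 3, 7, 6, 10, 4, 12, 9, 11, 18, 16]
j=3: data[3]=3 ≤ 16 → i=2, swap data[2],data[3] → [5, 14, 3, 25, 7, 6, 10, 4, 12, 9, 11, 18, 16]
j=4: data[4]=7 ≤ 16 → i=3, swap data[3],data[4] → [5, 14, 3, 7, 25, 6, 10, 4, 12, 9, 11, 18, 16]
j=5: data[5]=6 ≤ 16 → i=4, swap data[4],data[5] → [5, 14, 3, 7, 6, 25, 10, 4, 12, 9, 11, 18, 16]
j=6: data[6]=10 ≤ 16 → i=5, swap data[5],data[6] → [5, 14, 3, 7, 6, 10, 25, 4, 12, 9, 11, 18, 16]
(after j=6) data = [5, 14, 3, 7, 6, 10, 25, 4, 12, 9, 11, 18, 16]

[5, 14, 3, 7, 6, 10, 25, 4, 12, 9, 11, 18, 16]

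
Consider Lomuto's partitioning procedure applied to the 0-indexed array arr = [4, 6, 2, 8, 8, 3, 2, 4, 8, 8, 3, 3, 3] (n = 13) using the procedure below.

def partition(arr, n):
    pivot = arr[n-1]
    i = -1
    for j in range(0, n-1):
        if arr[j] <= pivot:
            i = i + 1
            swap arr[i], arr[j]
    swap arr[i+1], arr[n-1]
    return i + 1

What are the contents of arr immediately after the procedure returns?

[2, 3, 2, 3, 3, 3, 4, 4, 8, 8, 8, 8, 6]

pivot = arr[12] = 3; i = -1
j=0: arr[0]=4 > 3 → no swap
j=1: arr[1]=6 > 3 → no swap
j=2: arr[2]=2 ≤ 3 → i=0, swap arr[0],arr[2] → [2, 6, 4, 8, 8, 3, 2, 4, 8, 8, 3, 3, 3]
j=3: arr[3]=8 > 3 → no swap
j=4: arr[4]=8 > 3 → no swap
j=5: arr[5]=3 ≤ 3 → i=1, swap arr[1],arr[5] → [2, 3, 4, 8, 8, 6, 2, 4, 8, 8, 3, 3, 3]
j=6: arr[6]=2 ≤ 3 → i=2, swap arr[2],arr[6] → [2, 3, 2, 8, 8, 6, 4, 4, 8, 8, 3, 3, 3]
j=7: arr[7]=4 > 3 → no swap
j=8: arr[8]=8 > 3 → no swap
j=9: arr[9]=8 > 3 → no swap
j=10: arr[10]=3 ≤ 3 → i=3, swap arr[3],arr[10] → [2, 3, 2, 3, 8, 6, 4, 4, 8, 8, 8, 3, 3]
j=11: arr[11]=3 ≤ 3 → i=4, swap arr[4],arr[11] → [2, 3, 2, 3, 3, 6, 4, 4, 8, 8, 8, 8, 3]
final swap arr[5],arr[12] → [2, 3, 2, 3, 3, 3, 4, 4, 8, 8, 8, 8, 6]; return 5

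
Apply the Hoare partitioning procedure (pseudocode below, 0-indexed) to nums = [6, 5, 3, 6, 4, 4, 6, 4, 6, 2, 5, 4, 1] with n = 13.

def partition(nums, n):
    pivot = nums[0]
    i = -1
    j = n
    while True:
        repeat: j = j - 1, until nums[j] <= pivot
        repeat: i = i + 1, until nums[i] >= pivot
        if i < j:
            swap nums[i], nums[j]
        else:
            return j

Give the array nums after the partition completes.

[1, 5, 3, 4, 4, 4, 5, 4, 2, 6, 6, 6, 6]

pivot = nums[0] = 6; i = -1, j = 13
j→12 (nums[12]=1≤6), i→0 (nums[0]=6≥6); i<j, swap → [1, 5, 3, 6, 4, 4, 6, 4, 6, 2, 5, 4, 6]
j→11 (nums[11]=4≤6), i→3 (nums[3]=6≥6); i<j, swap → [1, 5, 3, 4, 4, 4, 6, 4, 6, 2, 5, 6, 6]
j→10 (nums[10]=5≤6), i→6 (nums[6]=6≥6); i<j, swap → [1, 5, 3, 4, 4, 4, 5, 4, 6, 2, 6, 6, 6]
j→9 (nums[9]=2≤6), i→8 (nums[8]=6≥6); i<j, swap → [1, 5, 3, 4, 4, 4, 5, 4, 2, 6, 6, 6, 6]
j→8, i→9; i≥j, return j=8. nums = [1, 5, 3, 4, 4, 4, 5, 4, 2, 6, 6, 6, 6]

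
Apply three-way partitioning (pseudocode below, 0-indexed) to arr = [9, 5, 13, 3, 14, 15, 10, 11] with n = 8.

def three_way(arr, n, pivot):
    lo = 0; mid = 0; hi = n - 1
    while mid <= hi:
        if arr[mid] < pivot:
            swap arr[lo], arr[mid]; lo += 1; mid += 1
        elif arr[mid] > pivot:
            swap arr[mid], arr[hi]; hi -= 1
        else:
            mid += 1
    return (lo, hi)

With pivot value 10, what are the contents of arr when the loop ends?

lo=0 mid=0 hi=7
9<10: swap(0,0), lo=1 mid=1 ⇒ [9, 5, 13, 3, 14, 15, 10, 11]
5<10: swap(1,1), lo=2 mid=2 ⇒ [9, 5, 13, 3, 14, 15, 10, 11]
13>10: swap(2,7), hi=6 ⇒ [9, 5, 11, 3, 14, 15, 10, 13]
11>10: swap(2,6), hi=5 ⇒ [9, 5, 10, 3, 14, 15, 11, 13]
10=10: mid=3
3<10: swap(2,3), lo=3 mid=4 ⇒ [9, 5, 3, 10, 14, 15, 11, 13]
14>10: swap(4,5), hi=4 ⇒ [9, 5, 3, 10, 15, 14, 11, 13]
15>10: swap(4,4), hi=3 ⇒ [9, 5, 3, 10, 15, 14, 11, 13]
done. lo=3 hi=3; arr=[9, 5, 3, 10, 15, 14, 11, 13]

[9, 5, 3, 10, 15, 14, 11, 13]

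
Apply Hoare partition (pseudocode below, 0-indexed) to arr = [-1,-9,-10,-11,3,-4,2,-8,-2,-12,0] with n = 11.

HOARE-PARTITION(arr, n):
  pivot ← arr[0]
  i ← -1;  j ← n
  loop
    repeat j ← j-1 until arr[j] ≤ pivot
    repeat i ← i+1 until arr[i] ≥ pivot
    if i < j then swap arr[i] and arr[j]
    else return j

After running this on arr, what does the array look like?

pivot = arr[0] = -1; i = -1, j = 11
j→9 (arr[9]=-12≤-1), i→0 (arr[0]=-1≥-1); i<j, swap → [-12,-9,-10,-11,3,-4,2,-8,-2,-1,0]
j→8 (arr[8]=-2≤-1), i→4 (arr[4]=3≥-1); i<j, swap → [-12,-9,-10,-11,-2,-4,2,-8,3,-1,0]
j→7 (arr[7]=-8≤-1), i→6 (arr[6]=2≥-1); i<j, swap → [-12,-9,-10,-11,-2,-4,-8,2,3,-1,0]
j→6, i→7; i≥j, return j=6. arr = [-12,-9,-10,-11,-2,-4,-8,2,3,-1,0]

[-12,-9,-10,-11,-2,-4,-8,2,3,-1,0]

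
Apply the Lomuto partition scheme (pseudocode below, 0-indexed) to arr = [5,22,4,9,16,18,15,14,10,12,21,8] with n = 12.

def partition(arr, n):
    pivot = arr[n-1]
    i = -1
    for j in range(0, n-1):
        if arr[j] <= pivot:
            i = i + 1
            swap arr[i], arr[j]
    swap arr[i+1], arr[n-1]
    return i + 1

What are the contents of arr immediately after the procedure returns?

[5,4,8,9,16,18,15,14,10,12,21,22]

pivot=8, i=-1
j=0: 5≤8, i=0, swap(0,0) ⇒ [5,22,4,9,16,18,15,14,10,12,21,8]
j=1: 22>8, skip
j=2: 4≤8, i=1, swap(1,2) ⇒ [5,4,22,9,16,18,15,14,10,12,21,8]
j=3: 9>8, skip
j=4: 16>8, skip
j=5: 18>8, skip
j=6: 15>8, skip
j=7: 14>8, skip
j=8: 10>8, skip
j=9: 12>8, skip
j=10: 21>8, skip
swap(2,11) ⇒ [5,4,8,9,16,18,15,14,10,12,21,22]; return 2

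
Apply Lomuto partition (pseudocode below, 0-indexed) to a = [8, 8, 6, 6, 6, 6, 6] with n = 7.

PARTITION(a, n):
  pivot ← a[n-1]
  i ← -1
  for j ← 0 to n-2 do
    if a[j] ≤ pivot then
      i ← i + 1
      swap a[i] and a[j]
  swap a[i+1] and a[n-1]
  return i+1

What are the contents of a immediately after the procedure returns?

pivot = a[6] = 6; i = -1
j=0: a[0]=8 > 6 → no swap
j=1: a[1]=8 > 6 → no swap
j=2: a[2]=6 ≤ 6 → i=0, swap a[0],a[2] → [6, 8, 8, 6, 6, 6, 6]
j=3: a[3]=6 ≤ 6 → i=1, swap a[1],a[3] → [6, 6, 8, 8, 6, 6, 6]
j=4: a[4]=6 ≤ 6 → i=2, swap a[2],a[4] → [6, 6, 6, 8, 8, 6, 6]
j=5: a[5]=6 ≤ 6 → i=3, swap a[3],a[5] → [6, 6, 6, 6, 8, 8, 6]
final swap a[4],a[6] → [6, 6, 6, 6, 6, 8, 8]; return 4

[6, 6, 6, 6, 6, 8, 8]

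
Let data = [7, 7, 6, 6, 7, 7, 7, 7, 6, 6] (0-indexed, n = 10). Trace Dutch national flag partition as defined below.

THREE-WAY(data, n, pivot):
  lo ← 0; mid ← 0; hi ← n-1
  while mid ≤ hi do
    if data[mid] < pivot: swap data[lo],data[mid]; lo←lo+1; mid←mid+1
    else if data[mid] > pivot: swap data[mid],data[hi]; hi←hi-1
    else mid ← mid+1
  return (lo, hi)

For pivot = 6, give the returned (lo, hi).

(0, 3)

lo=0 mid=0 hi=9
7>6: swap(0,9), hi=8 ⇒ [6, 7, 6, 6, 7, 7, 7, 7, 6, 7]
6=6: mid=1
7>6: swap(1,8), hi=7 ⇒ [6, 6, 6, 6, 7, 7, 7, 7, 7, 7]
6=6: mid=2
6=6: mid=3
6=6: mid=4
7>6: swap(4,7), hi=6 ⇒ [6, 6, 6, 6, 7, 7, 7, 7, 7, 7]
7>6: swap(4,6), hi=5 ⇒ [6, 6, 6, 6, 7, 7, 7, 7, 7, 7]
7>6: swap(4,5), hi=4 ⇒ [6, 6, 6, 6, 7, 7, 7, 7, 7, 7]
7>6: swap(4,4), hi=3 ⇒ [6, 6, 6, 6, 7, 7, 7, 7, 7, 7]
done. lo=0 hi=3; data=[6, 6, 6, 6, 7, 7, 7, 7, 7, 7]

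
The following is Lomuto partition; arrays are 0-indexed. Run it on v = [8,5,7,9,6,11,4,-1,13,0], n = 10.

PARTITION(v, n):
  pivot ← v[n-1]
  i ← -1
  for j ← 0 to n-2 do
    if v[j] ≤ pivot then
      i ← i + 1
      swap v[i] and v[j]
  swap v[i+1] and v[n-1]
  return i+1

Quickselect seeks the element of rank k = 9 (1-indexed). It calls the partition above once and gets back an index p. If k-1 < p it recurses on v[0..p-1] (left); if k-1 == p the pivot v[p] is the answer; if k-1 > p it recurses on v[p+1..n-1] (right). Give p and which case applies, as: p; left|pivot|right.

1; right

pivot = v[9] = 0; i = -1
j=0: v[0]=8 > 0 → no swap
j=1: v[1]=5 > 0 → no swap
j=2: v[2]=7 > 0 → no swap
j=3: v[3]=9 > 0 → no swap
j=4: v[4]=6 > 0 → no swap
j=5: v[5]=11 > 0 → no swap
j=6: v[6]=4 > 0 → no swap
j=7: v[7]=-1 ≤ 0 → i=0, swap v[0],v[7] → [-1,5,7,9,6,11,4,8,13,0]
j=8: v[8]=13 > 0 → no swap
final swap v[1],v[9] → [-1,0,7,9,6,11,4,8,13,5]; return 1
p = 1; k-1 = 8 > 1 ⇒ right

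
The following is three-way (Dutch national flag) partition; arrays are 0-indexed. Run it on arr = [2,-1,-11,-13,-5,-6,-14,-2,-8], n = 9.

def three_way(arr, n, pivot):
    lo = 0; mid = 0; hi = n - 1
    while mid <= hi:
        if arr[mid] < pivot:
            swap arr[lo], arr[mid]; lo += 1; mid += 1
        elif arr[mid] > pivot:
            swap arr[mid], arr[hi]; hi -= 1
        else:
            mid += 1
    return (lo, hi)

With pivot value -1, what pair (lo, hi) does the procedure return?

lo=0 mid=0 hi=8
2>-1: swap(0,8), hi=7 ⇒ [-8,-1,-11,-13,-5,-6,-14,-2,2]
-8<-1: swap(0,0), lo=1 mid=1 ⇒ [-8,-1,-11,-13,-5,-6,-14,-2,2]
-1=-1: mid=2
-11<-1: swap(1,2), lo=2 mid=3 ⇒ [-8,-11,-1,-13,-5,-6,-14,-2,2]
-13<-1: swap(2,3), lo=3 mid=4 ⇒ [-8,-11,-13,-1,-5,-6,-14,-2,2]
-5<-1: swap(3,4), lo=4 mid=5 ⇒ [-8,-11,-13,-5,-1,-6,-14,-2,2]
-6<-1: swap(4,5), lo=5 mid=6 ⇒ [-8,-11,-13,-5,-6,-1,-14,-2,2]
-14<-1: swap(5,6), lo=6 mid=7 ⇒ [-8,-11,-13,-5,-6,-14,-1,-2,2]
-2<-1: swap(6,7), lo=7 mid=8 ⇒ [-8,-11,-13,-5,-6,-14,-2,-1,2]
done. lo=7 hi=7; arr=[-8,-11,-13,-5,-6,-14,-2,-1,2]

(7, 7)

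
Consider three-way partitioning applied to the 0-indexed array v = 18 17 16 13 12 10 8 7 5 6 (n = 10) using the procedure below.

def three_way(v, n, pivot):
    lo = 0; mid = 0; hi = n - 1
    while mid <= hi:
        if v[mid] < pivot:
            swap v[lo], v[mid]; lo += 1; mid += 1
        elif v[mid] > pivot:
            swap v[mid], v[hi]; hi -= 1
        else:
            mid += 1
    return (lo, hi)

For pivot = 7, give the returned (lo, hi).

lo=0 mid=0 hi=9
18>7: swap(0,9), hi=8 ⇒ 6 17 16 13 12 10 8 7 5 18
6<7: swap(0,0), lo=1 mid=1 ⇒ 6 17 16 13 12 10 8 7 5 18
17>7: swap(1,8), hi=7 ⇒ 6 5 16 13 12 10 8 7 17 18
5<7: swap(1,1), lo=2 mid=2 ⇒ 6 5 16 13 12 10 8 7 17 18
16>7: swap(2,7), hi=6 ⇒ 6 5 7 13 12 10 8 16 17 18
7=7: mid=3
13>7: swap(3,6), hi=5 ⇒ 6 5 7 8 12 10 13 16 17 18
8>7: swap(3,5), hi=4 ⇒ 6 5 7 10 12 8 13 16 17 18
10>7: swap(3,4), hi=3 ⇒ 6 5 7 12 10 8 13 16 17 18
12>7: swap(3,3), hi=2 ⇒ 6 5 7 12 10 8 13 16 17 18
done. lo=2 hi=2; v=6 5 7 12 10 8 13 16 17 18

(2, 2)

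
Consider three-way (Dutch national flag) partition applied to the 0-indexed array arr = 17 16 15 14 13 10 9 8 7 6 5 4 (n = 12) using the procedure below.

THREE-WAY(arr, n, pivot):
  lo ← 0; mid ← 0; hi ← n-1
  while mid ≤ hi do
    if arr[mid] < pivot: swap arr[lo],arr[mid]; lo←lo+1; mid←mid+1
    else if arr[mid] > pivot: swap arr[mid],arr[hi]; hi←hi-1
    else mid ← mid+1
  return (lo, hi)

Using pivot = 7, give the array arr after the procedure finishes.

pivot = 7; lo=0, mid=0, hi=11
arr[mid]=17>7: swap arr[0],arr[11]; hi=10 → 4 16 15 14 13 10 9 8 7 6 5 17
arr[mid]=4<7: swap arr[0],arr[0]; lo=1,mid=1 → 4 16 15 14 13 10 9 8 7 6 5 17
arr[mid]=16>7: swap arr[1],arr[10]; hi=9 → 4 5 15 14 13 10 9 8 7 6 16 17
arr[mid]=5<7: swap arr[1],arr[1]; lo=2,mid=2 → 4 5 15 14 13 10 9 8 7 6 16 17
arr[mid]=15>7: swap arr[2],arr[9]; hi=8 → 4 5 6 14 13 10 9 8 7 15 16 17
arr[mid]=6<7: swap arr[2],arr[2]; lo=3,mid=3 → 4 5 6 14 13 10 9 8 7 15 16 17
arr[mid]=14>7: swap arr[3],arr[8]; hi=7 → 4 5 6 7 13 10 9 8 14 15 16 17
arr[mid]=7=7: mid=4
arr[mid]=13>7: swap arr[4],arr[7]; hi=6 → 4 5 6 7 8 10 9 13 14 15 16 17
arr[mid]=8>7: swap arr[4],arr[6]; hi=5 → 4 5 6 7 9 10 8 13 14 15 16 17
arr[mid]=9>7: swap arr[4],arr[5]; hi=4 → 4 5 6 7 10 9 8 13 14 15 16 17
arr[mid]=10>7: swap arr[4],arr[4]; hi=3 → 4 5 6 7 10 9 8 13 14 15 16 17
end: lo=3, hi=3; arr = 4 5 6 7 10 9 8 13 14 15 16 17

4 5 6 7 10 9 8 13 14 15 16 17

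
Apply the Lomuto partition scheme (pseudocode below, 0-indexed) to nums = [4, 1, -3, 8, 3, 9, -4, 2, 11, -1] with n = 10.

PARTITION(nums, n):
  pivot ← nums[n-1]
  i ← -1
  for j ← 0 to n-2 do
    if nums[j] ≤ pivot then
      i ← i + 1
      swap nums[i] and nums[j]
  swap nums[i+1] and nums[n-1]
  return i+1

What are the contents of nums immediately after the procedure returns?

pivot=-1, i=-1
j=0: 4>-1, skip
j=1: 1>-1, skip
j=2: -3≤-1, i=0, swap(0,2) ⇒ [-3, 1, 4, 8, 3, 9, -4, 2, 11, -1]
j=3: 8>-1, skip
j=4: 3>-1, skip
j=5: 9>-1, skip
j=6: -4≤-1, i=1, swap(1,6) ⇒ [-3, -4, 4, 8, 3, 9, 1, 2, 11, -1]
j=7: 2>-1, skip
j=8: 11>-1, skip
swap(2,9) ⇒ [-3, -4, -1, 8, 3, 9, 1, 2, 11, 4]; return 2

[-3, -4, -1, 8, 3, 9, 1, 2, 11, 4]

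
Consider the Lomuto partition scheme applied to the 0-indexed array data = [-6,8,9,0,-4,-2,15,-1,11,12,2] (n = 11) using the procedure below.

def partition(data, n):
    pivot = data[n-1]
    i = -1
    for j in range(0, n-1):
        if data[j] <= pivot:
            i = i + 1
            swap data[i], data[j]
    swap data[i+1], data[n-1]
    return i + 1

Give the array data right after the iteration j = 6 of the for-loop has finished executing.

pivot = data[10] = 2; i = -1
j=0: data[0]=-6 ≤ 2 → i=0, swap data[0],data[0] (no change) → [-6,8,9,0,-4,-2,15,-1,11,12,2]
j=1: data[1]=8 > 2 → no swap
j=2: data[2]=9 > 2 → no swap
j=3: data[3]=0 ≤ 2 → i=1, swap data[1],data[3] → [-6,0,9,8,-4,-2,15,-1,11,12,2]
j=4: data[4]=-4 ≤ 2 → i=2, swap data[2],data[4] → [-6,0,-4,8,9,-2,15,-1,11,12,2]
j=5: data[5]=-2 ≤ 2 → i=3, swap data[3],data[5] → [-6,0,-4,-2,9,8,15,-1,11,12,2]
j=6: data[6]=15 > 2 → no swap
(after j=6) data = [-6,0,-4,-2,9,8,15,-1,11,12,2]

[-6,0,-4,-2,9,8,15,-1,11,12,2]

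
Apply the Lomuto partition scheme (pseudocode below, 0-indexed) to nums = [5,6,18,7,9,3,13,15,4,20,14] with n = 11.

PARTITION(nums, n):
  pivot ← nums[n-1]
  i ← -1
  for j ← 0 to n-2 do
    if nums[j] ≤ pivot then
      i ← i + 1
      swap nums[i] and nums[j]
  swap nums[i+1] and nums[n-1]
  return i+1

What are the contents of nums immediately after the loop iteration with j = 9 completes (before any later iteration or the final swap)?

pivot=14, i=-1
j=0: 5≤14, i=0, swap(0,0) ⇒ [5,6,18,7,9,3,13,15,4,20,14]
j=1: 6≤14, i=1, swap(1,1) ⇒ [5,6,18,7,9,3,13,15,4,20,14]
j=2: 18>14, skip
j=3: 7≤14, i=2, swap(2,3) ⇒ [5,6,7,18,9,3,13,15,4,20,14]
j=4: 9≤14, i=3, swap(3,4) ⇒ [5,6,7,9,18,3,13,15,4,20,14]
j=5: 3≤14, i=4, swap(4,5) ⇒ [5,6,7,9,3,18,13,15,4,20,14]
j=6: 13≤14, i=5, swap(5,6) ⇒ [5,6,7,9,3,13,18,15,4,20,14]
j=7: 15>14, skip
j=8: 4≤14, i=6, swap(6,8) ⇒ [5,6,7,9,3,13,4,15,18,20,14]
j=9: 20>14, skip
(after j=9) nums = [5,6,7,9,3,13,4,15,18,20,14]

[5,6,7,9,3,13,4,15,18,20,14]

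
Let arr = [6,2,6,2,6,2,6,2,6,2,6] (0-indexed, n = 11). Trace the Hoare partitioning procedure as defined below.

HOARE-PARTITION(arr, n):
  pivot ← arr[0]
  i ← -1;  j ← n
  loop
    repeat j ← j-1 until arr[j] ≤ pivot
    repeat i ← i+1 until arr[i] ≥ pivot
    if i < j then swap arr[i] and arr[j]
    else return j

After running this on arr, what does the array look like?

pivot = arr[0] = 6; i = -1, j = 11
j→10 (arr[10]=6≤6), i→0 (arr[0]=6≥6); i<j, swap → [6,2,6,2,6,2,6,2,6,2,6]
j→9 (arr[9]=2≤6), i→2 (arr[2]=6≥6); i<j, swap → [6,2,2,2,6,2,6,2,6,6,6]
j→8 (arr[8]=6≤6), i→4 (arr[4]=6≥6); i<j, swap → [6,2,2,2,6,2,6,2,6,6,6]
j→7 (arr[7]=2≤6), i→6 (arr[6]=6≥6); i<j, swap → [6,2,2,2,6,2,2,6,6,6,6]
j→6, i→7; i≥j, return j=6. arr = [6,2,2,2,6,2,2,6,6,6,6]

[6,2,2,2,6,2,2,6,6,6,6]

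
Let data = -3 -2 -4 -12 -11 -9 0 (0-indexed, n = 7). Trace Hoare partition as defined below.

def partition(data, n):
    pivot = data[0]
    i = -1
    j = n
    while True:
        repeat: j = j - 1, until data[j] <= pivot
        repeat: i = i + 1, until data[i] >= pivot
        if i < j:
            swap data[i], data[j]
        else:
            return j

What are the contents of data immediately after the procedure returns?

pivot = data[0] = -3; i = -1, j = 7
j→5 (data[5]=-9≤-3), i→0 (data[0]=-3≥-3); i<j, swap → -9 -2 -4 -12 -11 -3 0
j→4 (data[4]=-11≤-3), i→1 (data[1]=-2≥-3); i<j, swap → -9 -11 -4 -12 -2 -3 0
j→3, i→4; i≥j, return j=3. data = -9 -11 -4 -12 -2 -3 0

-9 -11 -4 -12 -2 -3 0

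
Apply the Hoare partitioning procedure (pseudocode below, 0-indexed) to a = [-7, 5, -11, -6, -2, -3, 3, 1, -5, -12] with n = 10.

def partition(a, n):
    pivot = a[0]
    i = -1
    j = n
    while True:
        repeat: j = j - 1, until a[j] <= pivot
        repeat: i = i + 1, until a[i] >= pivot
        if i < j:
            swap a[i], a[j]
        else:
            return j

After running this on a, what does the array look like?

pivot = a[0] = -7; i = -1, j = 10
j→9 (a[9]=-12≤-7), i→0 (a[0]=-7≥-7); i<j, swap → [-12, 5, -11, -6, -2, -3, 3, 1, -5, -7]
j→2 (a[2]=-11≤-7), i→1 (a[1]=5≥-7); i<j, swap → [-12, -11, 5, -6, -2, -3, 3, 1, -5, -7]
j→1, i→2; i≥j, return j=1. a = [-12, -11, 5, -6, -2, -3, 3, 1, -5, -7]

[-12, -11, 5, -6, -2, -3, 3, 1, -5, -7]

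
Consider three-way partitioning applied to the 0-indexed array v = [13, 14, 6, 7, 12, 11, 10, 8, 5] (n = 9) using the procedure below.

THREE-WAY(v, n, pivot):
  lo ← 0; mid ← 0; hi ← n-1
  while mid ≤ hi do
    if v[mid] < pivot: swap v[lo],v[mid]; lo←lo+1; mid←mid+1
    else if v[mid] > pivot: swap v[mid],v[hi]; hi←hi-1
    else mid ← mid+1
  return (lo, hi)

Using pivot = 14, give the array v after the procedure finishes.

pivot = 14; lo=0, mid=0, hi=8
v[mid]=13<14: swap v[0],v[0]; lo=1,mid=1 → [13, 14, 6, 7, 12, 11, 10, 8, 5]
v[mid]=14=14: mid=2
v[mid]=6<14: swap v[1],v[2]; lo=2,mid=3 → [13, 6, 14, 7, 12, 11, 10, 8, 5]
v[mid]=7<14: swap v[2],v[3]; lo=3,mid=4 → [13, 6, 7, 14, 12, 11, 10, 8, 5]
v[mid]=12<14: swap v[3],v[4]; lo=4,mid=5 → [13, 6, 7, 12, 14, 11, 10, 8, 5]
v[mid]=11<14: swap v[4],v[5]; lo=5,mid=6 → [13, 6, 7, 12, 11, 14, 10, 8, 5]
v[mid]=10<14: swap v[5],v[6]; lo=6,mid=7 → [13, 6, 7, 12, 11, 10, 14, 8, 5]
v[mid]=8<14: swap v[6],v[7]; lo=7,mid=8 → [13, 6, 7, 12, 11, 10, 8, 14, 5]
v[mid]=5<14: swap v[7],v[8]; lo=8,mid=9 → [13, 6, 7, 12, 11, 10, 8, 5, 14]
end: lo=8, hi=8; v = [13, 6, 7, 12, 11, 10, 8, 5, 14]

[13, 6, 7, 12, 11, 10, 8, 5, 14]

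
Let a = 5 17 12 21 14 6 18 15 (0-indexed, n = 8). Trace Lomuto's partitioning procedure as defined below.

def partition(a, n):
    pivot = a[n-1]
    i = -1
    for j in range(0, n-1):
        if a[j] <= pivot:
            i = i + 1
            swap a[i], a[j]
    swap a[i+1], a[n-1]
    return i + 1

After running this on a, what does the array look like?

pivot=15, i=-1
j=0: 5≤15, i=0, swap(0,0) ⇒ 5 17 12 21 14 6 18 15
j=1: 17>15, skip
j=2: 12≤15, i=1, swap(1,2) ⇒ 5 12 17 21 14 6 18 15
j=3: 21>15, skip
j=4: 14≤15, i=2, swap(2,4) ⇒ 5 12 14 21 17 6 18 15
j=5: 6≤15, i=3, swap(3,5) ⇒ 5 12 14 6 17 21 18 15
j=6: 18>15, skip
swap(4,7) ⇒ 5 12 14 6 15 21 18 17; return 4

5 12 14 6 15 21 18 17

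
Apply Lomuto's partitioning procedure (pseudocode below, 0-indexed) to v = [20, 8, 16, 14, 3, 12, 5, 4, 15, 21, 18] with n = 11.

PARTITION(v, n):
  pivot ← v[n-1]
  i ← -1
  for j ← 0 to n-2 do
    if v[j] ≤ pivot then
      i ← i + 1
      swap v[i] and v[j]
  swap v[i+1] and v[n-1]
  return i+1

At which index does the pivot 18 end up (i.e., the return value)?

8

pivot=18, i=-1
j=0: 20>18, skip
j=1: 8≤18, i=0, swap(0,1) ⇒ [8, 20, 16, 14, 3, 12, 5, 4, 15, 21, 18]
j=2: 16≤18, i=1, swap(1,2) ⇒ [8, 16, 20, 14, 3, 12, 5, 4, 15, 21, 18]
j=3: 14≤18, i=2, swap(2,3) ⇒ [8, 16, 14, 20, 3, 12, 5, 4, 15, 21, 18]
j=4: 3≤18, i=3, swap(3,4) ⇒ [8, 16, 14, 3, 20, 12, 5, 4, 15, 21, 18]
j=5: 12≤18, i=4, swap(4,5) ⇒ [8, 16, 14, 3, 12, 20, 5, 4, 15, 21, 18]
j=6: 5≤18, i=5, swap(5,6) ⇒ [8, 16, 14, 3, 12, 5, 20, 4, 15, 21, 18]
j=7: 4≤18, i=6, swap(6,7) ⇒ [8, 16, 14, 3, 12, 5, 4, 20, 15, 21, 18]
j=8: 15≤18, i=7, swap(7,8) ⇒ [8, 16, 14, 3, 12, 5, 4, 15, 20, 21, 18]
j=9: 21>18, skip
swap(8,10) ⇒ [8, 16, 14, 3, 12, 5, 4, 15, 18, 21, 20]; return 8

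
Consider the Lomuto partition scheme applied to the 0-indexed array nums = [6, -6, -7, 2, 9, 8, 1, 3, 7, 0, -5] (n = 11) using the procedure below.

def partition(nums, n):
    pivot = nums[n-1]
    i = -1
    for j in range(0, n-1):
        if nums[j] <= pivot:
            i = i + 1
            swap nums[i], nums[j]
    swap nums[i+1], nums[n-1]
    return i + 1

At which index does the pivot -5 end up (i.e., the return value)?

pivot = nums[10] = -5; i = -1
j=0: nums[0]=6 > -5 → no swap
j=1: nums[1]=-6 ≤ -5 → i=0, swap nums[0],nums[1] → [-6, 6, -7, 2, 9, 8, 1, 3, 7, 0, -5]
j=2: nums[2]=-7 ≤ -5 → i=1, swap nums[1],nums[2] → [-6, -7, 6, 2, 9, 8, 1, 3, 7, 0, -5]
j=3: nums[3]=2 > -5 → no swap
j=4: nums[4]=9 > -5 → no swap
j=5: nums[5]=8 > -5 → no swap
j=6: nums[6]=1 > -5 → no swap
j=7: nums[7]=3 > -5 → no swap
j=8: nums[8]=7 > -5 → no swap
j=9: nums[9]=0 > -5 → no swap
final swap nums[2],nums[10] → [-6, -7, -5, 2, 9, 8, 1, 3, 7, 0, 6]; return 2

2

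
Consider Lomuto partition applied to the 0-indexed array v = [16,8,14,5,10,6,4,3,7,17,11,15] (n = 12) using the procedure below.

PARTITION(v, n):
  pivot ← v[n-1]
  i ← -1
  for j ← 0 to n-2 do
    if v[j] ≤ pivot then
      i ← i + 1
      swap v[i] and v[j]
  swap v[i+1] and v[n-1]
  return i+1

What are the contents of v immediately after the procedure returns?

[8,14,5,10,6,4,3,7,11,15,16,17]

pivot=15, i=-1
j=0: 16>15, skip
j=1: 8≤15, i=0, swap(0,1) ⇒ [8,16,14,5,10,6,4,3,7,17,11,15]
j=2: 14≤15, i=1, swap(1,2) ⇒ [8,14,16,5,10,6,4,3,7,17,11,15]
j=3: 5≤15, i=2, swap(2,3) ⇒ [8,14,5,16,10,6,4,3,7,17,11,15]
j=4: 10≤15, i=3, swap(3,4) ⇒ [8,14,5,10,16,6,4,3,7,17,11,15]
j=5: 6≤15, i=4, swap(4,5) ⇒ [8,14,5,10,6,16,4,3,7,17,11,15]
j=6: 4≤15, i=5, swap(5,6) ⇒ [8,14,5,10,6,4,16,3,7,17,11,15]
j=7: 3≤15, i=6, swap(6,7) ⇒ [8,14,5,10,6,4,3,16,7,17,11,15]
j=8: 7≤15, i=7, swap(7,8) ⇒ [8,14,5,10,6,4,3,7,16,17,11,15]
j=9: 17>15, skip
j=10: 11≤15, i=8, swap(8,10) ⇒ [8,14,5,10,6,4,3,7,11,17,16,15]
swap(9,11) ⇒ [8,14,5,10,6,4,3,7,11,15,16,17]; return 9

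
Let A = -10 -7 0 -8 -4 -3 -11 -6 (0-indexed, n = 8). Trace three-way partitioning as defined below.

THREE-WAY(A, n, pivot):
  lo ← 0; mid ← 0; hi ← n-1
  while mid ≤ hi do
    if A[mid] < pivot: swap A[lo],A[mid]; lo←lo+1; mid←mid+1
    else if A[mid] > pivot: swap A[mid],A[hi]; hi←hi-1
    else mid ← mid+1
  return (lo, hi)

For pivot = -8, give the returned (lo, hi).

pivot = -8; lo=0, mid=0, hi=7
A[mid]=-10<-8: swap A[0],A[0]; lo=1,mid=1 → -10 -7 0 -8 -4 -3 -11 -6
A[mid]=-7>-8: swap A[1],A[7]; hi=6 → -10 -6 0 -8 -4 -3 -11 -7
A[mid]=-6>-8: swap A[1],A[6]; hi=5 → -10 -11 0 -8 -4 -3 -6 -7
A[mid]=-11<-8: swap A[1],A[1]; lo=2,mid=2 → -10 -11 0 -8 -4 -3 -6 -7
A[mid]=0>-8: swap A[2],A[5]; hi=4 → -10 -11 -3 -8 -4 0 -6 -7
A[mid]=-3>-8: swap A[2],A[4]; hi=3 → -10 -11 -4 -8 -3 0 -6 -7
A[mid]=-4>-8: swap A[2],A[3]; hi=2 → -10 -11 -8 -4 -3 0 -6 -7
A[mid]=-8=-8: mid=3
end: lo=2, hi=2; A = -10 -11 -8 -4 -3 0 -6 -7

(2, 2)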